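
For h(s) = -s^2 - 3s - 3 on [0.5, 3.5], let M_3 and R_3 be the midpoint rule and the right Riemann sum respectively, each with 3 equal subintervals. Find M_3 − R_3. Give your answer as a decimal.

11.25

M_3 = -41.
R_3 = -52.25.
M_3 − R_3 = 11.25.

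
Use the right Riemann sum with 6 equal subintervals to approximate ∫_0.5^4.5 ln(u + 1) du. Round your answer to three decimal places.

Δu = (4.5 − 0.5)/6 = 2/3.
Right endpoints: 7/6, 11/6, 2.5, 19/6, 23/6, 4.5.
f(7/6) ≈ 0.773, f(11/6) ≈ 1.041, f(2.5) ≈ 1.253, f(19/6) ≈ 1.427, f(23/6) ≈ 1.576, f(4.5) ≈ 1.705.
Sum = Δu · [f(7/6) + f(11/6) + f(2.5) + ...].
Sum ≈ 5.183.

5.183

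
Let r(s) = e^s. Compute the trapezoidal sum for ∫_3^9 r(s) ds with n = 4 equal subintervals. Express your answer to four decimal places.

9544.6096

Δs = (9 − 3)/4 = 1.5.
r(3) ≈ 20.0855, r(4.5) ≈ 90.0171, r(6) ≈ 403.4288, r(7.5) ≈ 1808.0424, r(9) ≈ 8103.0839.
T_4 = (Δs/2)·[r(s_0) + 2r(s_1) + 2r(s_2) + 2r(s_3) + r(s_4)].
Sum ≈ 9544.6096.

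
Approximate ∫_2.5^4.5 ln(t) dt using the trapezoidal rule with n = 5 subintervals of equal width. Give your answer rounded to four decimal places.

2.4753

Δt = (4.5 − 2.5)/5 = 0.4.
f(2.5) ≈ 0.9163, f(2.9) ≈ 1.0647, f(3.3) ≈ 1.1939, f(3.7) ≈ 1.3083, f(4.1) ≈ 1.4110, f(4.5) ≈ 1.5041.
T_5 = (Δt/2)·[f(t_0) + 2f(t_1) + ... + 2f(t_{4}) + f(t_5)].
Sum ≈ 2.4753.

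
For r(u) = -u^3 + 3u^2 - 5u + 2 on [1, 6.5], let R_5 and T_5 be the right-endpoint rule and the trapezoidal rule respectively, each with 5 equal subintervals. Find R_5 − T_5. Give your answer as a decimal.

-97.55625

R_5 = -371.2225.
T_5 = -273.66625.
R_5 − T_5 = -97.55625.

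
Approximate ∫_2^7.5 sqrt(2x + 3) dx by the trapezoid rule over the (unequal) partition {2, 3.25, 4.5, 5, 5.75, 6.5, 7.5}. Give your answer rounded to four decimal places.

Subinterval widths: 1.25, 1.25, 0.5, 0.75, 0.75, 1.
f(2) ≈ 2.6458, f(3.25) ≈ 3.0822, f(4.5) ≈ 3.4641, f(5) ≈ 3.6056, f(5.75) ≈ 3.8079, f(6.5) ≈ 4.0000, f(7.5) ≈ 4.2426.
On each subinterval the trapezoid contributes (Δx_i/2)·[f(x_{i-1}) + f(x_i)].
Sum ≈ 19.2681.

19.2681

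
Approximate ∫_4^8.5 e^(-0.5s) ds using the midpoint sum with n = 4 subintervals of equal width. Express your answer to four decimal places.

0.2390

Δs = (8.5 − 4)/4 = 1.125.
Midpoints: 4.5625, 5.6875, 6.8125, 7.9375.
f(4.5625) ≈ 0.1022, f(5.6875) ≈ 0.0582, f(6.8125) ≈ 0.0332, f(7.9375) ≈ 0.0189.
Sum = Δs · [f(4.5625) + f(5.6875) + f(6.8125) + f(7.9375)].
Sum ≈ 0.2390.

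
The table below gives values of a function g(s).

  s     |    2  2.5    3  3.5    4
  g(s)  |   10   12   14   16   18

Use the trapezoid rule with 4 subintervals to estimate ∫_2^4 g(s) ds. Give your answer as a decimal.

Δs = 0.5.
T_4 = (0.5/2)·[10 + 2·12 + 2·14 + 2·16 + 18] = 28.

28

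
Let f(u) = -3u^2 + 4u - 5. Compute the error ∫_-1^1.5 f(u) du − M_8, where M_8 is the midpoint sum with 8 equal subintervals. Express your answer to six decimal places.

-0.061035

Exact integral: ∫_-1^1.5 f(u) du = -14.375.
M_8 ≈ -14.31396484.
Error ≈ -14.375 − (-14.31396484) ≈ -0.061035.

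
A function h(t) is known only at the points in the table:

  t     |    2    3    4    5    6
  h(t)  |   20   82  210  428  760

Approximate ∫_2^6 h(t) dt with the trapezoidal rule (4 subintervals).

Δt = 1.
T_4 = (1/2)·[20 + 2·82 + 2·210 + 2·428 + 760] = 1110.

1110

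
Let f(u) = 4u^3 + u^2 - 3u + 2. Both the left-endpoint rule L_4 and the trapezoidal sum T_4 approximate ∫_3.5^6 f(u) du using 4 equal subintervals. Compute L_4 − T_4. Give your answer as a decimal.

-221.484375

L_4 = 960.9765625.
T_4 = 1182.4609375.
L_4 − T_4 = -221.484375.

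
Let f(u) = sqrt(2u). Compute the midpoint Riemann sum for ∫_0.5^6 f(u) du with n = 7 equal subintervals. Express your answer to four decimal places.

13.5404

Δu = (6 − 0.5)/7 = 11/14.
Midpoints: 25/28, 47/28, 69/28, 3.25, 113/28, 135/28, 157/28.
f(25/28) ≈ 1.3363, f(47/28) ≈ 1.8323, f(69/28) ≈ 2.2200, f(3.25) ≈ 2.5495, f(113/28) ≈ 2.8410, f(135/28) ≈ 3.1053, f(157/28) ≈ 3.3488.
Sum = Δu · [f(25/28) + f(47/28) + f(69/28) + ...].
Sum ≈ 13.5404.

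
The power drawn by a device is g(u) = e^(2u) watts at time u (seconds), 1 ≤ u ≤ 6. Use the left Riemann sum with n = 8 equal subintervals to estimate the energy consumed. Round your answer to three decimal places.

40844.626

Δu = (6 − 1)/8 = 0.625.
Left endpoints: 1, 1.625, 2.25, 2.875, 3.5, 4.125, 4.75, 5.375.
g(1) ≈ 7.389, g(1.625) ≈ 25.790, g(2.25) ≈ 90.017, g(2.875) ≈ 314.191, g(3.5) ≈ 1096.633, g(4.125) ≈ 3827.626, g(4.75) ≈ 13359.727, g(5.375) ≈ 46630.028.
Sum = Δu · [g(1) + g(1.625) + g(2.25) + ...].
Sum ≈ 40844.626.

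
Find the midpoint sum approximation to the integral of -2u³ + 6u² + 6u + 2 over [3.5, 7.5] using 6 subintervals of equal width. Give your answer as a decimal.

Δu = (7.5 − 3.5)/6 = 2/3.
Midpoints: 23/6, 4.5, 31/6, 35/6, 6.5, 43/6.
f(23/6) = 55/108, f(4.5) = -31.75, f(31/6) = -8929/108, f(35/6) = -16829/108, f(6.5) = -254.75, f(43/6) = -41365/108.
Sum = Δu · [f(23/6) + f(4.5) + f(31/6) + ...].
Sum = -605.

-605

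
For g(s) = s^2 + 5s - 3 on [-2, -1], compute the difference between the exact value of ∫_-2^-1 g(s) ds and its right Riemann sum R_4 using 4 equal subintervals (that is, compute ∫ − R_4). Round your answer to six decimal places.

-0.260417

Exact integral: ∫_-2^-1 g(s) ds ≈ -8.16666667.
R_4 = -7.90625.
Error ≈ -8.16666667 − (-7.90625) ≈ -0.260417.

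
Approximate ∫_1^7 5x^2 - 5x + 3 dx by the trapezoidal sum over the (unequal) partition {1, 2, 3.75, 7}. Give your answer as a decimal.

501.90625

Subinterval widths: 1, 1.75, 3.25.
f(1) = 3, f(2) = 13, f(3.75) = 54.5625, f(7) = 213.
On each subinterval the trapezoid contributes (Δx_i/2)·[f(x_{i-1}) + f(x_i)].
Sum = 501.90625.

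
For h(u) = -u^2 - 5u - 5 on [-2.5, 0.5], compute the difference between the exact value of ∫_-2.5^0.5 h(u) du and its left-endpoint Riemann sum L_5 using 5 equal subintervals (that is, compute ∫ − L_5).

Exact integral: ∫_-2.5^0.5 h(u) du = -5.25.
L_5 = -2.73.
Error = -5.25 − (-2.73) = -2.52.

-2.52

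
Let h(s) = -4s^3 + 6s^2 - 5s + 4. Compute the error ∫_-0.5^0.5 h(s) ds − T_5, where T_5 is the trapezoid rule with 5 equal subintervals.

Exact integral: ∫_-0.5^0.5 h(s) ds = 4.5.
T_5 = 4.54.
Error = 4.5 − 4.54 = -0.04.

-0.04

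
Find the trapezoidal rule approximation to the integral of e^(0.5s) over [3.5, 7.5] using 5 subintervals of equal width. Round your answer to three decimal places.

Δs = (7.5 − 3.5)/5 = 0.8.
f(3.5) ≈ 5.755, f(4.3) ≈ 8.585, f(5.1) ≈ 12.807, f(5.9) ≈ 19.106, f(6.7) ≈ 28.503, f(7.5) ≈ 42.521.
T_5 = (Δs/2)·[f(s_0) + 2f(s_1) + ... + 2f(s_{4}) + f(s_5)].
Sum ≈ 74.511.

74.511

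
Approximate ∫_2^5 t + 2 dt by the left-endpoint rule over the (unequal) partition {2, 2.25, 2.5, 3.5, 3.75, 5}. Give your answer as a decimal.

15.125

Subinterval widths: 0.25, 0.25, 1, 0.25, 1.25.
Left endpoints: 2, 2.25, 2.5, 3.5, 3.75.
f(2) = 4, f(2.25) = 4.25, f(2.5) = 4.5, f(3.5) = 5.5, f(3.75) = 5.75.
Sum = Σ Δt_i · f(t_i).
Sum = 15.125.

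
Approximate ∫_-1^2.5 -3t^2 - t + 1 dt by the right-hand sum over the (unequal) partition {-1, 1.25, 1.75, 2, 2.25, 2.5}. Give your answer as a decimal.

Subinterval widths: 2.25, 0.5, 0.25, 0.25, 0.25.
Right endpoints: 1.25, 1.75, 2, 2.25, 2.5.
f(1.25) = -4.9375, f(1.75) = -9.9375, f(2) = -13, f(2.25) = -16.4375, f(2.5) = -20.25.
Sum = Σ Δt_i · f(t_i).
Sum = -28.5.

-28.5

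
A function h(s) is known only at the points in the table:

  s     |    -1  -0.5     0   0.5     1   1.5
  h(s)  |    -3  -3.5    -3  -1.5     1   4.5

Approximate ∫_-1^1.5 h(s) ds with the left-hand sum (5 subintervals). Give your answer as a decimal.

Δs = 0.5.
Sum = 0.5·[(-3) + (-3.5) + (-3) + (-1.5) + 1] = -5.

-5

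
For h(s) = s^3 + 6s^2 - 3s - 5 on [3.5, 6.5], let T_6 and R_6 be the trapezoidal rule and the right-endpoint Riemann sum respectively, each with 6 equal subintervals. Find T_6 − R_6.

T_6 = 814.875.
R_6 = 915.5625.
T_6 − R_6 = -100.6875.

-100.6875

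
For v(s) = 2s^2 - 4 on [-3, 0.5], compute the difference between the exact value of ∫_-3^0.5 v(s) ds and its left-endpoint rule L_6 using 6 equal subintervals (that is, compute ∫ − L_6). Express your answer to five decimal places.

-5.50116

Exact integral: ∫_-3^0.5 v(s) ds ≈ 4.0833333.
L_6 ≈ 9.5844907.
Error ≈ 4.0833333 − 9.5844907 ≈ -5.50116.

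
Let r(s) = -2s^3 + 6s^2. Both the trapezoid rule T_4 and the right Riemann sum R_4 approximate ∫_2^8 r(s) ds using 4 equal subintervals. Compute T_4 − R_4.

T_4 = -1086.
R_4 = -1572.
T_4 − R_4 = 486.

486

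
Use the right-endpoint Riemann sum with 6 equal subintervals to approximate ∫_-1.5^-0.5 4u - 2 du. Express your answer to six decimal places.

-5.666667

Δu = (-0.5 − (-1.5))/6 = 1/6.
Right endpoints: -4/3, -7/6, -1, -5/6, -2/3, -0.5.
f(-4/3) = -22/3, f(-7/6) = -20/3, f(-1) = -6, f(-5/6) = -16/3, f(-2/3) = -14/3, f(-0.5) = -4.
Sum = Δu · [f(-4/3) + f(-7/6) + f(-1) + ...].
Sum ≈ -5.666667.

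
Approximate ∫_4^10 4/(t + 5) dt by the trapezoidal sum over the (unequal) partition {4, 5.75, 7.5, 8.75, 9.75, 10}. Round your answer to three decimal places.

2.050

Subinterval widths: 1.75, 1.75, 1.25, 1, 0.25.
f(4) = 4/9, f(5.75) = 16/43, f(7.5) = 0.32, f(8.75) = 16/55, f(9.75) = 16/59, f(10) = 4/15.
On each subinterval the trapezoid contributes (Δt_i/2)·[f(t_{i-1}) + f(t_i)].
Sum ≈ 2.050.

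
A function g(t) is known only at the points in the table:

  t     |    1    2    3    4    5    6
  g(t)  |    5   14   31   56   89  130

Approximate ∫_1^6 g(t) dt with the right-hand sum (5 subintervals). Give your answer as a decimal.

Δt = 1.
Sum = 1·[14 + 31 + 56 + 89 + 130] = 320.

320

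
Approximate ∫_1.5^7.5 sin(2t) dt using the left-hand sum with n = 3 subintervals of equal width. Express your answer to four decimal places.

-0.4038

Δt = (7.5 − 1.5)/3 = 2.
Left endpoints: 1.5, 3.5, 5.5.
f(1.5) ≈ 0.1411, f(3.5) ≈ 0.6570, f(5.5) ≈ -1.0000.
Sum = Δt · [f(1.5) + f(3.5) + f(5.5)].
Sum ≈ -0.4038.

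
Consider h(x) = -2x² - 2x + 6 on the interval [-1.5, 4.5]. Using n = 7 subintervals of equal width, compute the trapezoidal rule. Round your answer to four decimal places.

-46.4694

Δx = (4.5 − (-1.5))/7 = 6/7.
h(-1.5) = 4.5, h(-9/14) = 633/98, h(3/14) = 537/98, h(15/14) = 153/98, h(27/14) = -519/98, h(39/14) = -1479/98, h(51/14) = -2727/98, h(4.5) = -43.5.
T_7 = (Δx/2)·[h(x_0) + 2h(x_1) + ... + 2h(x_{6}) + h(x_7)].
Sum ≈ -46.4694.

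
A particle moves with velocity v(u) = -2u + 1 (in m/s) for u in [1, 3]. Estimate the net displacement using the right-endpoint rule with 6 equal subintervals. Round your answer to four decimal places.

Δu = (3 − 1)/6 = 1/3.
Right endpoints: 4/3, 5/3, 2, 7/3, 8/3, 3.
v(4/3) = -5/3, v(5/3) = -7/3, v(2) = -3, v(7/3) = -11/3, v(8/3) = -13/3, v(3) = -5.
Sum = Δu · [v(4/3) + v(5/3) + v(2) + ...].
Sum ≈ -6.6667.

-6.6667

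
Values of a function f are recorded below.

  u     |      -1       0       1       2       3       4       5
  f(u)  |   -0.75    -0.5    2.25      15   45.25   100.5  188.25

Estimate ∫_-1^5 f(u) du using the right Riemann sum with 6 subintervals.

350.75

Δu = 1.
Sum = 1·[(-0.5) + 2.25 + 15 + 45.25 + 100.5 + 188.25] = 350.75.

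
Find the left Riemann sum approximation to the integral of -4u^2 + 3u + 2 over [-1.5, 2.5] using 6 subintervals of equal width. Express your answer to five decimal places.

-11.18519

Δu = (2.5 − (-1.5))/6 = 2/3.
Left endpoints: -1.5, -5/6, -1/6, 0.5, 7/6, 11/6.
f(-1.5) = -11.5, f(-5/6) = -59/18, f(-1/6) = 25/18, f(0.5) = 2.5, f(7/6) = 1/18, f(11/6) = -107/18.
Sum = Δu · [f(-1.5) + f(-5/6) + f(-1/6) + ...].
Sum ≈ -11.18519.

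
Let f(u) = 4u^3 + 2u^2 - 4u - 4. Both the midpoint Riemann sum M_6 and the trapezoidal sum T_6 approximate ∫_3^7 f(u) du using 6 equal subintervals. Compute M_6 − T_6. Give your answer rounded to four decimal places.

-27.5556

M_6 ≈ 2425.481481.
T_6 ≈ 2453.037037.
M_6 − T_6 ≈ -27.5556.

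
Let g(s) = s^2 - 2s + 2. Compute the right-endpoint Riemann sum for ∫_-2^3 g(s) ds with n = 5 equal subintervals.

15

Δs = (3 − (-2))/5 = 1.
Right endpoints: -1, 0, 1, 2, 3.
g(-1) = 5, g(0) = 2, g(1) = 1, g(2) = 2, g(3) = 5.
Sum = Δs · [g(-1) + g(0) + g(1) + g(2) + g(3)].
Sum = 15.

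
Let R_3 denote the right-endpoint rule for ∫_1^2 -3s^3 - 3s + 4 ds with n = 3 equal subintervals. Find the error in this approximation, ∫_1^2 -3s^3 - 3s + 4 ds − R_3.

4.25

Exact integral: ∫_1^2 f(s) ds = -11.75.
R_3 = -16.
Error = -11.75 − (-16) = 4.25.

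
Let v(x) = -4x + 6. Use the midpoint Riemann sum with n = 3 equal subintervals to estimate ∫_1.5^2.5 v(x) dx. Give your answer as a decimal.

-2

Δx = (2.5 − 1.5)/3 = 1/3.
Midpoints: 5/3, 2, 7/3.
v(5/3) = -2/3, v(2) = -2, v(7/3) = -10/3.
Sum = Δx · [v(5/3) + v(2) + v(7/3)].
Sum = -2.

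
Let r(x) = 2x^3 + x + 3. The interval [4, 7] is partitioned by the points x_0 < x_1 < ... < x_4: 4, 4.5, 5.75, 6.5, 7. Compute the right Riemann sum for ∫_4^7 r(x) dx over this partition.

1348.1484375

Subinterval widths: 0.5, 1.25, 0.75, 0.5.
Right endpoints: 4.5, 5.75, 6.5, 7.
r(4.5) = 189.75, r(5.75) = 388.96875, r(6.5) = 558.75, r(7) = 696.
Sum = Σ Δx_i · r(x_i).
Sum = 1348.1484375.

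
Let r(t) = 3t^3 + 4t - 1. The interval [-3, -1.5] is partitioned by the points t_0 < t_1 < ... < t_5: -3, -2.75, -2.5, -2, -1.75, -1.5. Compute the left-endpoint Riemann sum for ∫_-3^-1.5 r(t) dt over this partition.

Subinterval widths: 0.25, 0.25, 0.5, 0.25, 0.25.
Left endpoints: -3, -2.75, -2.5, -2, -1.75.
r(-3) = -94, r(-2.75) = -74.390625, r(-2.5) = -57.875, r(-2) = -33, r(-1.75) = -24.078125.
Sum = Σ Δt_i · r(t_i).
Sum = -85.3046875.

-85.3046875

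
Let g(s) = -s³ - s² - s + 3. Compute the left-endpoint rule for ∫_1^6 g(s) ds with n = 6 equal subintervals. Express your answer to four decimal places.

-298.3218

Δs = (6 − 1)/6 = 5/6.
Left endpoints: 1, 11/6, 8/3, 3.5, 13/3, 31/6.
g(1) = 0, g(11/6) = -1805/216, g(8/3) = -695/27, g(3.5) = -55.625, g(13/3) = -2740/27, g(31/6) = -36025/216.
Sum = Δs · [g(1) + g(11/6) + g(8/3) + ...].
Sum ≈ -298.3218.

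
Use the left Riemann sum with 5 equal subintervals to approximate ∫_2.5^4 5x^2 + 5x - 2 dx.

93.675

Δx = (4 − 2.5)/5 = 0.3.
Left endpoints: 2.5, 2.8, 3.1, 3.4, 3.7.
f(2.5) = 41.75, f(2.8) = 51.2, f(3.1) = 61.55, f(3.4) = 72.8, f(3.7) = 84.95.
Sum = Δx · [f(2.5) + f(2.8) + f(3.1) + f(3.4) + f(3.7)].
Sum = 93.675.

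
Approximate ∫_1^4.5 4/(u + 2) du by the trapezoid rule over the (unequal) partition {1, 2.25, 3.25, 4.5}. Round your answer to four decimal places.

3.1339

Subinterval widths: 1.25, 1, 1.25.
f(1) = 4/3, f(2.25) = 16/17, f(3.25) = 16/21, f(4.5) = 8/13.
On each subinterval the trapezoid contributes (Δu_i/2)·[f(u_{i-1}) + f(u_i)].
Sum ≈ 3.1339.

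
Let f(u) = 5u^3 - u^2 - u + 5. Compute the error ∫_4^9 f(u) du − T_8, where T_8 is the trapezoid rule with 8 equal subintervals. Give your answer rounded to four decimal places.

-31.4128

Exact integral: ∫_4^9 f(u) du ≈ 7652.083333.
T_8 = 7683.49609375.
Error ≈ 7652.083333 − 7683.49609375 ≈ -31.4128.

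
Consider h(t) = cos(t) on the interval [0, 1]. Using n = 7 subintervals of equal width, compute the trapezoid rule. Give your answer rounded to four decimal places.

Δt = (1 − 0)/7 = 1/7.
h(0) ≈ 1.0000, h(1/7) ≈ 0.9898, h(2/7) ≈ 0.9595, h(3/7) ≈ 0.9096, h(4/7) ≈ 0.8411, h(5/7) ≈ 0.7556, h(6/7) ≈ 0.6546, h(1) ≈ 0.5403.
T_7 = (Δt/2)·[h(t_0) + 2h(t_1) + ... + 2h(t_{6}) + h(t_7)].
Sum ≈ 0.8400.

0.8400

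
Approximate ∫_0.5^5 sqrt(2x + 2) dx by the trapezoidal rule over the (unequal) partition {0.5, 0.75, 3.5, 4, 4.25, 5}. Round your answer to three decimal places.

12.003

Subinterval widths: 0.25, 2.75, 0.5, 0.25, 0.75.
f(0.5) ≈ 1.732, f(0.75) ≈ 1.871, f(3.5) ≈ 3.000, f(4) ≈ 3.162, f(4.25) ≈ 3.240, f(5) ≈ 3.464.
On each subinterval the trapezoid contributes (Δx_i/2)·[f(x_{i-1}) + f(x_i)].
Sum ≈ 12.003.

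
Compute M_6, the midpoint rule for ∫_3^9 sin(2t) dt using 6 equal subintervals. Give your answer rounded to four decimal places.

0.1782

Δt = (9 − 3)/6 = 1.
Midpoints: 3.5, 4.5, 5.5, 6.5, 7.5, 8.5.
f(3.5) ≈ 0.6570, f(4.5) ≈ 0.4121, f(5.5) ≈ -1.0000, f(6.5) ≈ 0.4202, f(7.5) ≈ 0.6503, f(8.5) ≈ -0.9614.
Sum = Δt · [f(3.5) + f(4.5) + f(5.5) + ...].
Sum ≈ 0.1782.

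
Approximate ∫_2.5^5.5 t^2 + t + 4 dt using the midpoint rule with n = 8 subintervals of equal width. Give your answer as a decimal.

Δt = (5.5 − 2.5)/8 = 0.375.
Midpoints: 2.6875, 3.0625, 3.4375, 3.8125, 4.1875, 4.5625, 4.9375, 5.3125.
f(2.6875) = 13.91015625, f(3.0625) = 16.44140625, f(3.4375) = 19.25390625, f(3.8125) = 22.34765625, f(4.1875) = 25.72265625, f(4.5625) = 29.37890625, f(4.9375) = 33.31640625, f(5.3125) = 37.53515625.
Sum = Δt · [f(2.6875) + f(3.0625) + f(3.4375) + ...].
Sum = 74.21484375.

74.21484375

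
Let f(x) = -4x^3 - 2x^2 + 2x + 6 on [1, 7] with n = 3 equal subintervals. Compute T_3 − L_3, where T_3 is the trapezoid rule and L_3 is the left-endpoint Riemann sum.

-1452

T_3 = -2744.
L_3 = -1292.
T_3 − L_3 = -1452.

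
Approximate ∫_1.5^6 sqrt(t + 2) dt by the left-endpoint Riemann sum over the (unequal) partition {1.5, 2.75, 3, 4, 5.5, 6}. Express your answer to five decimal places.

Subinterval widths: 1.25, 0.25, 1, 1.5, 0.5.
Left endpoints: 1.5, 2.75, 3, 4, 5.5.
f(1.5) ≈ 1.87083, f(2.75) ≈ 2.17945, f(3) ≈ 2.23607, f(4) ≈ 2.44949, f(5.5) ≈ 2.73861.
Sum = Σ Δt_i · f(t_i).
Sum ≈ 10.16301.

10.16301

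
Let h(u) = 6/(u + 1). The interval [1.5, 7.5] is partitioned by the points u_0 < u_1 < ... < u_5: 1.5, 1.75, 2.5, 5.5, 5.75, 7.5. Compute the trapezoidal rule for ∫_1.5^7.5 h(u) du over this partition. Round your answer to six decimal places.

7.611731

Subinterval widths: 0.25, 0.75, 3, 0.25, 1.75.
h(1.5) = 2.4, h(1.75) = 24/11, h(2.5) = 12/7, h(5.5) = 12/13, h(5.75) = 8/9, h(7.5) = 12/17.
On each subinterval the trapezoid contributes (Δu_i/2)·[h(u_{i-1}) + h(u_i)].
Sum ≈ 7.611731.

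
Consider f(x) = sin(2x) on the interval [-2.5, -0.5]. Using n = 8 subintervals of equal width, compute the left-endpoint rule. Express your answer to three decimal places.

0.099

Δx = (-0.5 − (-2.5))/8 = 0.25.
Left endpoints: -2.5, -2.25, -2, -1.75, -1.5, -1.25, -1, -0.75.
f(-2.5) ≈ 0.959, f(-2.25) ≈ 0.978, f(-2) ≈ 0.757, f(-1.75) ≈ 0.351, f(-1.5) ≈ -0.141, f(-1.25) ≈ -0.598, f(-1) ≈ -0.909, f(-0.75) ≈ -0.997.
Sum = Δx · [f(-2.5) + f(-2.25) + f(-2) + ...].
Sum ≈ 0.099.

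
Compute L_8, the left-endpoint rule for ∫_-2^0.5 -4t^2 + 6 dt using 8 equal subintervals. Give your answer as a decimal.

Δt = (0.5 − (-2))/8 = 0.3125.
Left endpoints: -2, -1.6875, -1.375, -1.0625, -0.75, -0.4375, -0.125, 0.1875.
f(-2) = -10, f(-1.6875) = -5.390625, f(-1.375) = -1.5625, f(-1.0625) = 1.484375, f(-0.75) = 3.75, f(-0.4375) = 5.234375, f(-0.125) = 5.9375, f(0.1875) = 5.859375.
Sum = Δt · [f(-2) + f(-1.6875) + f(-1.375) + ...].
Sum = 1.66015625.

1.66015625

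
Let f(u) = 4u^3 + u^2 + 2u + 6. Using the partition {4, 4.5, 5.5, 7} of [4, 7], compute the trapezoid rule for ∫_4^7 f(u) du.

2343

Subinterval widths: 0.5, 1, 1.5.
f(4) = 286, f(4.5) = 399.75, f(5.5) = 712.75, f(7) = 1441.
On each subinterval the trapezoid contributes (Δu_i/2)·[f(u_{i-1}) + f(u_i)].
Sum = 2343.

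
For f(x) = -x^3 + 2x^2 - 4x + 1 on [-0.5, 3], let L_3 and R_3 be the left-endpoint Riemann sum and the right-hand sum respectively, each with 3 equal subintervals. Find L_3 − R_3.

27.5625

L_3 ≈ -3.75926.
R_3 ≈ -31.32176.
L_3 − R_3 = 27.5625.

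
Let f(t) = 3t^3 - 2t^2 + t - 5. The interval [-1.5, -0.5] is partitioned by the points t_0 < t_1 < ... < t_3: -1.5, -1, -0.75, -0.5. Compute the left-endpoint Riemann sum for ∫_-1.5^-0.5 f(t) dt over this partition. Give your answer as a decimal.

Subinterval widths: 0.5, 0.25, 0.25.
Left endpoints: -1.5, -1, -0.75.
f(-1.5) = -21.125, f(-1) = -11, f(-0.75) = -8.140625.
Sum = Σ Δt_i · f(t_i).
Sum = -15.34765625.

-15.34765625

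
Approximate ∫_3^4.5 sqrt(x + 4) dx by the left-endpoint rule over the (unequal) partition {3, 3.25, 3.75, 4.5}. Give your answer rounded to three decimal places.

Subinterval widths: 0.25, 0.5, 0.75.
Left endpoints: 3, 3.25, 3.75.
f(3) ≈ 2.646, f(3.25) ≈ 2.693, f(3.75) ≈ 2.784.
Sum = Σ Δx_i · f(x_i).
Sum ≈ 4.096.

4.096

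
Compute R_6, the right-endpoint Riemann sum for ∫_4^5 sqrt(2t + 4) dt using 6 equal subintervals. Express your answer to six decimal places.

Δt = (5 − 4)/6 = 1/6.
Right endpoints: 25/6, 13/3, 4.5, 14/3, 29/6, 5.
f(25/6) ≈ 3.511885, f(13/3) ≈ 3.559026, f(4.5) ≈ 3.605551, f(14/3) ≈ 3.651484, f(29/6) ≈ 3.696846, f(5) ≈ 3.741657.
Sum = Δt · [f(25/6) + f(13/3) + f(4.5) + ...].
Sum ≈ 3.627741.

3.627741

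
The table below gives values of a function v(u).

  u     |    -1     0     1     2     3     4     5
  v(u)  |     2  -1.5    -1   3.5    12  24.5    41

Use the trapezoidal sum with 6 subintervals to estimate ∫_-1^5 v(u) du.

Δu = 1.
T_6 = (1/2)·[2 + 2·(-1.5) + 2·(-1) + 2·3.5 + 2·12 + 2·24.5 + 41] = 59.

59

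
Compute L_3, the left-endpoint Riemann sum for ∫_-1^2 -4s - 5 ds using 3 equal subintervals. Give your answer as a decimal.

-15

Δs = (2 − (-1))/3 = 1.
Left endpoints: -1, 0, 1.
f(-1) = -1, f(0) = -5, f(1) = -9.
Sum = Δs · [f(-1) + f(0) + f(1)].
Sum = -15.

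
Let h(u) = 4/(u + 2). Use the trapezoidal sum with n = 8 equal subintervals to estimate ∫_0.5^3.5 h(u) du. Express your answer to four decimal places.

Δu = (3.5 − 0.5)/8 = 0.375.
h(0.5) = 1.6, h(0.875) = 32/23, h(1.25) = 16/13, h(1.625) = 32/29, h(2) = 1, h(2.375) = 32/35, h(2.75) = 16/19, h(3.125) = 32/41, h(3.5) = 8/11.
T_8 = (Δu/2)·[h(u_0) + 2h(u_1) + ... + 2h(u_{7}) + h(u_8)].
Sum ≈ 3.1598.

3.1598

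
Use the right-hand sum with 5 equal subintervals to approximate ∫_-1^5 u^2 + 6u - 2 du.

139.44

Δu = (5 − (-1))/5 = 1.2.
Right endpoints: 0.2, 1.4, 2.6, 3.8, 5.
f(0.2) = -0.76, f(1.4) = 8.36, f(2.6) = 20.36, f(3.8) = 35.24, f(5) = 53.
Sum = Δu · [f(0.2) + f(1.4) + f(2.6) + f(3.8) + f(5)].
Sum = 139.44.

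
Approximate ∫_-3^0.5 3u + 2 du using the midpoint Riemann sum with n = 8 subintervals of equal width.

Δu = (0.5 − (-3))/8 = 0.4375.
Midpoints: -2.78125, -2.34375, -1.90625, -1.46875, -1.03125, -0.59375, -0.15625, 0.28125.
f(-2.78125) = -6.34375, f(-2.34375) = -5.03125, f(-1.90625) = -3.71875, f(-1.46875) = -2.40625, f(-1.03125) = -1.09375, f(-0.59375) = 0.21875, f(-0.15625) = 1.53125, f(0.28125) = 2.84375.
Sum = Δu · [f(-2.78125) + f(-2.34375) + f(-1.90625) + ...].
Sum = -6.125.

-6.125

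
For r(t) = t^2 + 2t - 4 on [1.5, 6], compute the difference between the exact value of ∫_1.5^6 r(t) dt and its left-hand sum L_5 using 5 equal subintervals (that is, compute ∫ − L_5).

18.63

Exact integral: ∫_1.5^6 r(t) dt = 86.625.
L_5 = 67.995.
Error = 86.625 − 67.995 = 18.63.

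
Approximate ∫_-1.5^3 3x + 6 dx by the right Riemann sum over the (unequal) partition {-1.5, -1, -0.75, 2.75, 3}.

Subinterval widths: 0.5, 0.25, 3.5, 0.25.
Right endpoints: -1, -0.75, 2.75, 3.
f(-1) = 3, f(-0.75) = 3.75, f(2.75) = 14.25, f(3) = 15.
Sum = Σ Δx_i · f(x_i).
Sum = 56.0625.

56.0625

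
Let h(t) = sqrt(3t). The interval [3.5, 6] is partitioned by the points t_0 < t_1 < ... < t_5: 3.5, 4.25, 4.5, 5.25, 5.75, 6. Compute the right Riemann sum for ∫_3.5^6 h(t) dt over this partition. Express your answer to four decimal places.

9.7104

Subinterval widths: 0.75, 0.25, 0.75, 0.5, 0.25.
Right endpoints: 4.25, 4.5, 5.25, 5.75, 6.
h(4.25) ≈ 3.5707, h(4.5) ≈ 3.6742, h(5.25) ≈ 3.9686, h(5.75) ≈ 4.1533, h(6) ≈ 4.2426.
Sum = Σ Δt_i · h(t_i).
Sum ≈ 9.7104.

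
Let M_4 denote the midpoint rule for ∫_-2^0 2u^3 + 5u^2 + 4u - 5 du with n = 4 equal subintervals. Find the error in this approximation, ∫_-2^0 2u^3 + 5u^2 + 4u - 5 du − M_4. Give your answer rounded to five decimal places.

-0.04167

Exact integral: ∫_-2^0 f(u) du ≈ -12.6666667.
M_4 = -12.625.
Error ≈ -12.6666667 − (-12.625) ≈ -0.04167.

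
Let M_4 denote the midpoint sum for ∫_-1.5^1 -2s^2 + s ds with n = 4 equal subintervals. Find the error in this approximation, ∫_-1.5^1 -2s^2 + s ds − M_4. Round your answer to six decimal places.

Exact integral: ∫_-1.5^1 f(s) ds ≈ -3.54166667.
M_4 = -3.37890625.
Error ≈ -3.54166667 − (-3.37890625) ≈ -0.162760.

-0.162760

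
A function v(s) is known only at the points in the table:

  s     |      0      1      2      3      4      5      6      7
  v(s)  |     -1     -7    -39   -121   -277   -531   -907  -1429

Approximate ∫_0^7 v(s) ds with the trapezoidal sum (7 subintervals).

Δs = 1.
T_7 = (1/2)·[(-1) + 2·(-7) + 2·(-39) + 2·(-121) + 2·(-277) + 2·(-531) + 2·(-907) + (-1429)] = -2597.

-2597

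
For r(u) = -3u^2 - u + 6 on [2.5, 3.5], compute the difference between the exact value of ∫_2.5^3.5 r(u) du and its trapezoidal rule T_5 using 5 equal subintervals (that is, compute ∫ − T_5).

0.02

Exact integral: ∫_2.5^3.5 r(u) du = -24.25.
T_5 = -24.27.
Error = -24.25 − (-24.27) = 0.02.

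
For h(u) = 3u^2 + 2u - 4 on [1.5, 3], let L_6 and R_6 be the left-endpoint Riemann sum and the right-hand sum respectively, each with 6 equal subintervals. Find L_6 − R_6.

-5.8125

L_6 = 21.515625.
R_6 = 27.328125.
L_6 − R_6 = -5.8125.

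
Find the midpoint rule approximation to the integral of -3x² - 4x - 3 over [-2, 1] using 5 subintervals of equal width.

Δx = (1 − (-2))/5 = 0.6.
Midpoints: -1.7, -1.1, -0.5, 0.1, 0.7.
f(-1.7) = -4.87, f(-1.1) = -2.23, f(-0.5) = -1.75, f(0.1) = -3.43, f(0.7) = -7.27.
Sum = Δx · [f(-1.7) + f(-1.1) + f(-0.5) + f(0.1) + f(0.7)].
Sum = -11.73.

-11.73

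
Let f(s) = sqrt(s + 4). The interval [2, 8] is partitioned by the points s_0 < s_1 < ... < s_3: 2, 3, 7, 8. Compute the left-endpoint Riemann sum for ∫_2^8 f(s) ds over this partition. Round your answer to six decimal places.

Subinterval widths: 1, 4, 1.
Left endpoints: 2, 3, 7.
f(2) ≈ 2.449490, f(3) ≈ 2.645751, f(7) ≈ 3.316625.
Sum = Σ Δs_i · f(s_i).
Sum ≈ 16.349120.

16.349120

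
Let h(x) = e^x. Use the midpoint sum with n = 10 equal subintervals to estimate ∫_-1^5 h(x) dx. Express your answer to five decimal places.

Δx = (5 − (-1))/10 = 0.6.
Midpoints: -0.7, -0.1, 0.5, 1.1, 1.7, 2.3, 2.9, 3.5, 4.1, 4.7.
h(-0.7) ≈ 0.49659, h(-0.1) ≈ 0.90484, h(0.5) ≈ 1.64872, h(1.1) ≈ 3.00417, h(1.7) ≈ 5.47395, h(2.3) ≈ 9.97418, h(2.9) ≈ 18.17415, h(3.5) ≈ 33.11545, h(4.1) ≈ 60.34029, h(4.7) ≈ 109.94717.
Sum = Δx · [h(-0.7) + h(-0.1) + h(0.5) + ...].
Sum ≈ 145.84770.

145.84770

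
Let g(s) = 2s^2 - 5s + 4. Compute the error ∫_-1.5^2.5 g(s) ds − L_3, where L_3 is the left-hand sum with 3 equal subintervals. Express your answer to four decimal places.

-10.3704

Exact integral: ∫_-1.5^2.5 g(s) ds ≈ 18.666667.
L_3 ≈ 29.037037.
Error ≈ 18.666667 − 29.037037 ≈ -10.3704.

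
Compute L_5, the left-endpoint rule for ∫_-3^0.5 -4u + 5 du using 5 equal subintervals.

39.9

Δu = (0.5 − (-3))/5 = 0.7.
Left endpoints: -3, -2.3, -1.6, -0.9, -0.2.
f(-3) = 17, f(-2.3) = 14.2, f(-1.6) = 11.4, f(-0.9) = 8.6, f(-0.2) = 5.8.
Sum = Δu · [f(-3) + f(-2.3) + f(-1.6) + f(-0.9) + f(-0.2)].
Sum = 39.9.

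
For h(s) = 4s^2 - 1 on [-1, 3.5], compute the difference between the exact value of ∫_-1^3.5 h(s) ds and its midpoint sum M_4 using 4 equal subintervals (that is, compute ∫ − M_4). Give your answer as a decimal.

1.8984375

Exact integral: ∫_-1^3.5 h(s) ds = 54.
M_4 = 52.1015625.
Error = 54 − 52.1015625 = 1.8984375.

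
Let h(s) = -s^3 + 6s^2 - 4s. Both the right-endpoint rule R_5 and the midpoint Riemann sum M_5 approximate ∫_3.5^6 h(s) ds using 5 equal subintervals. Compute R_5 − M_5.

R_5 = 1.25.
M_5 = 12.6953125.
R_5 − M_5 = -11.4453125.

-11.4453125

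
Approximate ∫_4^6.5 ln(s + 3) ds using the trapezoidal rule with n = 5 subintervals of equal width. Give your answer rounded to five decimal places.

5.26512

Δs = (6.5 − 4)/5 = 0.5.
f(4) ≈ 1.94591, f(4.5) ≈ 2.01490, f(5) ≈ 2.07944, f(5.5) ≈ 2.14007, f(6) ≈ 2.19722, f(6.5) ≈ 2.25129.
T_5 = (Δs/2)·[f(s_0) + 2f(s_1) + ... + 2f(s_{4}) + f(s_5)].
Sum ≈ 5.26512.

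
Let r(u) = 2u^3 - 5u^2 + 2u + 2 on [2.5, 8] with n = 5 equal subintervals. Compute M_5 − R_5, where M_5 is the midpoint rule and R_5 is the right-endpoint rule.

-437.339375

M_5 = 1255.230625.
R_5 = 1692.57.
M_5 − R_5 = -437.339375.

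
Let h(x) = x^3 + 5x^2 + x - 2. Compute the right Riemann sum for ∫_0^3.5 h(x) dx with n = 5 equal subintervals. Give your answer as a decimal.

Δx = (3.5 − 0)/5 = 0.7.
Right endpoints: 0.7, 1.4, 2.1, 2.8, 3.5.
h(0.7) = 1.493, h(1.4) = 11.944, h(2.1) = 31.411, h(2.8) = 61.952, h(3.5) = 105.625.
Sum = Δx · [h(0.7) + h(1.4) + h(2.1) + h(2.8) + h(3.5)].
Sum = 148.6975.

148.6975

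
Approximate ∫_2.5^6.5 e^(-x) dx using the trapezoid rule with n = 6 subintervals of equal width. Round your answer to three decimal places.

0.084

Δx = (6.5 − 2.5)/6 = 2/3.
f(2.5) ≈ 0.082, f(19/6) ≈ 0.042, f(23/6) ≈ 0.022, f(4.5) ≈ 0.011, f(31/6) ≈ 0.006, f(35/6) ≈ 0.003, f(6.5) ≈ 0.002.
T_6 = (Δx/2)·[f(x_0) + 2f(x_1) + ... + 2f(x_{5}) + f(x_6)].
Sum ≈ 0.084.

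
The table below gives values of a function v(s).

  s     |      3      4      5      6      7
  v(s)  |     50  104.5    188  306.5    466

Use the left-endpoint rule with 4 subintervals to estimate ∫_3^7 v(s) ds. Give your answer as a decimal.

Δs = 1.
Sum = 1·[50 + 104.5 + 188 + 306.5] = 649.

649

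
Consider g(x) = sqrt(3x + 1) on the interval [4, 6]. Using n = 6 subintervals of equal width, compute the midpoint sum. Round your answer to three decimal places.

Δx = (6 − 4)/6 = 1/3.
Midpoints: 25/6, 4.5, 29/6, 31/6, 5.5, 35/6.
g(25/6) ≈ 3.674, g(4.5) ≈ 3.808, g(29/6) ≈ 3.937, g(31/6) ≈ 4.062, g(5.5) ≈ 4.183, g(35/6) ≈ 4.301.
Sum = Δx · [g(25/6) + g(4.5) + g(29/6) + ...].
Sum ≈ 7.989.

7.989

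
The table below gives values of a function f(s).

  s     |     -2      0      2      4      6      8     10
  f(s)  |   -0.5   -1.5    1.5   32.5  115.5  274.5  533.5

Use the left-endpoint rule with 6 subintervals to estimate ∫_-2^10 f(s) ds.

844

Δs = 2.
Sum = 2·[(-0.5) + (-1.5) + 1.5 + 32.5 + 115.5 + 274.5] = 844.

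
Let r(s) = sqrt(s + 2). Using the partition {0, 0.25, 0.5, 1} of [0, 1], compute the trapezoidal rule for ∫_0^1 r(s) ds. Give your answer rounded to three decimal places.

Subinterval widths: 0.25, 0.25, 0.5.
r(0) ≈ 1.414, r(0.25) ≈ 1.500, r(0.5) ≈ 1.581, r(1) ≈ 1.732.
On each subinterval the trapezoid contributes (Δs_i/2)·[r(s_{i-1}) + r(s_i)].
Sum ≈ 1.578.

1.578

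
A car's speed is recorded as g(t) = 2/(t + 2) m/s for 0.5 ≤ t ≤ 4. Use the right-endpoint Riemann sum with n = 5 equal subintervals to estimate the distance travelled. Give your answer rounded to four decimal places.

Δt = (4 − 0.5)/5 = 0.7.
Right endpoints: 1.2, 1.9, 2.6, 3.3, 4.
g(1.2) = 0.625, g(1.9) = 20/39, g(2.6) = 10/23, g(3.3) = 20/53, g(4) = 1/3.
Sum = Δt · [g(1.2) + g(1.9) + g(2.6) + g(3.3) + g(4)].
Sum ≈ 1.5983.

1.5983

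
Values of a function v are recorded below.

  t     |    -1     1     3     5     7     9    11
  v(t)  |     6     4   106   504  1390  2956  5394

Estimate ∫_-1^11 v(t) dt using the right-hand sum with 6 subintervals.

Δt = 2.
Sum = 2·[4 + 106 + 504 + 1390 + 2956 + 5394] = 20708.

20708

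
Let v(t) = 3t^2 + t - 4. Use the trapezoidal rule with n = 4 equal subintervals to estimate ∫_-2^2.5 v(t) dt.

9.59765625

Δt = (2.5 − (-2))/4 = 1.125.
v(-2) = 6, v(-0.875) = -2.578125, v(0.25) = -3.5625, v(1.375) = 3.046875, v(2.5) = 17.25.
T_4 = (Δt/2)·[v(t_0) + 2v(t_1) + 2v(t_2) + 2v(t_3) + v(t_4)].
Sum = 9.59765625.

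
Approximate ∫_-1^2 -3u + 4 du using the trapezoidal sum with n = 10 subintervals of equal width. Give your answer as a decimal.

Δu = (2 − (-1))/10 = 0.3.
f(-1) = 7, f(-0.7) = 6.1, f(-0.4) = 5.2, f(-0.1) = 4.3, f(0.2) = 3.4, f(0.5) = 2.5, f(0.8) = 1.6, f(1.1) = 0.7, f(1.4) = -0.2, f(1.7) = -1.1, f(2) = -2.
T_10 = (Δu/2)·[f(u_0) + 2f(u_1) + ... + 2f(u_{9}) + f(u_10)].
Sum = 7.5.

7.5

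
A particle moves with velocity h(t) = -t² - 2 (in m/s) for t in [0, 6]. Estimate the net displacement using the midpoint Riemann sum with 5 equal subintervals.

-83.28

Δt = (6 − 0)/5 = 1.2.
Midpoints: 0.6, 1.8, 3, 4.2, 5.4.
h(0.6) = -2.36, h(1.8) = -5.24, h(3) = -11, h(4.2) = -19.64, h(5.4) = -31.16.
Sum = Δt · [h(0.6) + h(1.8) + h(3) + h(4.2) + h(5.4)].
Sum = -83.28.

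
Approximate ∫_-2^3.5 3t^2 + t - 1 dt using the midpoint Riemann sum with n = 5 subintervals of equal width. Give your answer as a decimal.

Δt = (3.5 − (-2))/5 = 1.1.
Midpoints: -1.45, -0.35, 0.75, 1.85, 2.95.
f(-1.45) = 3.8575, f(-0.35) = -0.9825, f(0.75) = 1.4375, f(1.85) = 11.1175, f(2.95) = 28.0575.
Sum = Δt · [f(-1.45) + f(-0.35) + f(0.75) + f(1.85) + f(2.95)].
Sum = 47.83625.

47.83625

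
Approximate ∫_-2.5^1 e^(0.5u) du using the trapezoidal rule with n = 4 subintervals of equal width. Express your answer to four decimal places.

2.7678

Δu = (1 − (-2.5))/4 = 0.875.
f(-2.5) ≈ 0.2865, f(-1.625) ≈ 0.4437, f(-0.75) ≈ 0.6873, f(0.125) ≈ 1.0645, f(1) ≈ 1.6487.
T_4 = (Δu/2)·[f(u_0) + 2f(u_1) + 2f(u_2) + 2f(u_3) + f(u_4)].
Sum ≈ 2.7678.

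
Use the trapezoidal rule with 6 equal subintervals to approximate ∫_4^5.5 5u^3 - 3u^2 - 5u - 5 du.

Δu = (5.5 − 4)/6 = 0.25.
f(4) = 247, f(4.25) = 303.390625, f(4.5) = 367.375, f(4.75) = 439.421875, f(5) = 520, f(5.25) = 609.578125, f(5.5) = 708.625.
T_6 = (Δu/2)·[f(u_0) + 2f(u_1) + ... + 2f(u_{5}) + f(u_6)].
Sum = 679.39453125.

679.39453125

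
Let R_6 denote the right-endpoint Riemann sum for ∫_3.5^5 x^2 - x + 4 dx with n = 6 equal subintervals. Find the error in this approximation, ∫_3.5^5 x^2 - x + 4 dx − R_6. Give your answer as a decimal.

-1.421875

Exact integral: ∫_3.5^5 f(x) dx = 27.
R_6 = 28.421875.
Error = 27 − 28.421875 = -1.421875.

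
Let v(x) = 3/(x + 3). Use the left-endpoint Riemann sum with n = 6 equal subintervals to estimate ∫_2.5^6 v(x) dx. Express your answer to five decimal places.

Δx = (6 − 2.5)/6 = 7/12.
Left endpoints: 2.5, 37/12, 11/3, 4.25, 29/6, 65/12.
v(2.5) = 6/11, v(37/12) = 36/73, v(11/3) = 0.45, v(4.25) = 12/29, v(29/6) = 18/47, v(65/12) = 36/101.
Sum = Δx · [v(2.5) + v(37/12) + v(11/3) + ...].
Sum ≈ 1.54106.

1.54106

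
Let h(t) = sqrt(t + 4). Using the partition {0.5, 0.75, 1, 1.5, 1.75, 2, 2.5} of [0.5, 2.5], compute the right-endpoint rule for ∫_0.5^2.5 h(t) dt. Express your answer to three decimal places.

4.763

Subinterval widths: 0.25, 0.25, 0.5, 0.25, 0.25, 0.5.
Right endpoints: 0.75, 1, 1.5, 1.75, 2, 2.5.
h(0.75) ≈ 2.179, h(1) ≈ 2.236, h(1.5) ≈ 2.345, h(1.75) ≈ 2.398, h(2) ≈ 2.449, h(2.5) ≈ 2.550.
Sum = Σ Δt_i · h(t_i).
Sum ≈ 4.763.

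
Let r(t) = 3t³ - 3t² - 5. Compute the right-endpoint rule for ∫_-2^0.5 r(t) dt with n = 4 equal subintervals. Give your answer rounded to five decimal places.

-23.03223

Δt = (0.5 − (-2))/4 = 0.625.
Right endpoints: -1.375, -0.75, -0.125, 0.5.
r(-1.375) = -9457/512, r(-0.75) = -7.953125, r(-0.125) = -2587/512, r(0.5) = -5.375.
Sum = Δt · [r(-1.375) + r(-0.75) + r(-0.125) + r(0.5)].
Sum ≈ -23.03223.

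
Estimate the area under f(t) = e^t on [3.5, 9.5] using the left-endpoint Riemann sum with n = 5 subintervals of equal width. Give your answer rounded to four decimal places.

6892.7275

Δt = (9.5 − 3.5)/5 = 1.2.
Left endpoints: 3.5, 4.7, 5.9, 7.1, 8.3.
f(3.5) ≈ 33.1155, f(4.7) ≈ 109.9472, f(5.9) ≈ 365.0375, f(7.1) ≈ 1211.9671, f(8.3) ≈ 4023.8724.
Sum = Δt · [f(3.5) + f(4.7) + f(5.9) + f(7.1) + f(8.3)].
Sum ≈ 6892.7275.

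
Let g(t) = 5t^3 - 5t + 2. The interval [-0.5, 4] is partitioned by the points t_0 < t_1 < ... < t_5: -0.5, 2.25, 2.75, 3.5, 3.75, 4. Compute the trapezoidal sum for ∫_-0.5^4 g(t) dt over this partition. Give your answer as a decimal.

339.41015625

Subinterval widths: 2.75, 0.5, 0.75, 0.25, 0.25.
g(-0.5) = 3.875, g(2.25) = 47.703125, g(2.75) = 92.234375, g(3.5) = 198.875, g(3.75) = 246.921875, g(4) = 302.
On each subinterval the trapezoid contributes (Δt_i/2)·[g(t_{i-1}) + g(t_i)].
Sum = 339.41015625.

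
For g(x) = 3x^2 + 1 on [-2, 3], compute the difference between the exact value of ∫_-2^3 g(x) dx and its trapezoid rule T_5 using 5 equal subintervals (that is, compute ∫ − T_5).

Exact integral: ∫_-2^3 g(x) dx = 40.
T_5 = 42.5.
Error = 40 − 42.5 = -2.5.

-2.5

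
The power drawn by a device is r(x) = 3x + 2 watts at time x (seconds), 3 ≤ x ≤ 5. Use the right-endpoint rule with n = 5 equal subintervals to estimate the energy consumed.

Δx = (5 − 3)/5 = 0.4.
Right endpoints: 3.4, 3.8, 4.2, 4.6, 5.
r(3.4) = 12.2, r(3.8) = 13.4, r(4.2) = 14.6, r(4.6) = 15.8, r(5) = 17.
Sum = Δx · [r(3.4) + r(3.8) + r(4.2) + r(4.6) + r(5)].
Sum = 29.2.

29.2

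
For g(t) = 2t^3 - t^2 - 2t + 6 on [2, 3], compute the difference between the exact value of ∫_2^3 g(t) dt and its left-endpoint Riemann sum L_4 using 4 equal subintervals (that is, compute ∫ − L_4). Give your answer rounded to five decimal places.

Exact integral: ∫_2^3 g(t) dt ≈ 27.1666667.
L_4 = 23.4375.
Error ≈ 27.1666667 − 23.4375 ≈ 3.72917.

3.72917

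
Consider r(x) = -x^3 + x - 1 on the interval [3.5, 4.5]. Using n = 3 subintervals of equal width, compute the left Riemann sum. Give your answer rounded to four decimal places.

-54.3472

Δx = (4.5 − 3.5)/3 = 1/3.
Left endpoints: 3.5, 23/6, 25/6.
r(3.5) = -40.375, r(23/6) = -11555/216, r(25/6) = -14941/216.
Sum = Δx · [r(3.5) + r(23/6) + r(25/6)].
Sum ≈ -54.3472.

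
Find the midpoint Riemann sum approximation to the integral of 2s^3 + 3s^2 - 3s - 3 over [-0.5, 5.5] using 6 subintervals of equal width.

Δs = (5.5 − (-0.5))/6 = 1.
Midpoints: 0, 1, 2, 3, 4, 5.
f(0) = -3, f(1) = -1, f(2) = 19, f(3) = 69, f(4) = 161, f(5) = 307.
Sum = Δs · [f(0) + f(1) + f(2) + ...].
Sum = 552.

552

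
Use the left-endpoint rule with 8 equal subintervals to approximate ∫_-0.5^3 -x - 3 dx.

Δx = (3 − (-0.5))/8 = 0.4375.
Left endpoints: -0.5, -0.0625, 0.375, 0.8125, 1.25, 1.6875, 2.125, 2.5625.
f(-0.5) = -2.5, f(-0.0625) = -2.9375, f(0.375) = -3.375, f(0.8125) = -3.8125, f(1.25) = -4.25, f(1.6875) = -4.6875, f(2.125) = -5.125, f(2.5625) = -5.5625.
Sum = Δx · [f(-0.5) + f(-0.0625) + f(0.375) + ...].
Sum = -14.109375.

-14.109375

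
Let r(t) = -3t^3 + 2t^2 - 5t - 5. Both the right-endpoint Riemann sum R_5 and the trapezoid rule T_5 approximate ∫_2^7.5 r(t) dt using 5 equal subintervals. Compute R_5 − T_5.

R_5 = -2928.9975.
T_5 = -2288.45375.
R_5 − T_5 = -640.54375.

-640.54375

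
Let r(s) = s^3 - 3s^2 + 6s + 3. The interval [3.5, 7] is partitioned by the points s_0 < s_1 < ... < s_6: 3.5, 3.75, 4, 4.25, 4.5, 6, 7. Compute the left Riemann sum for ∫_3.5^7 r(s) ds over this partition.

Subinterval widths: 0.25, 0.25, 0.25, 0.25, 1.5, 1.
Left endpoints: 3.5, 3.75, 4, 4.25, 4.5, 6.
r(3.5) = 30.125, r(3.75) = 36.046875, r(4) = 43, r(4.25) = 51.078125, r(4.5) = 60.375, r(6) = 147.
Sum = Σ Δs_i · r(s_i).
Sum = 277.625.

277.625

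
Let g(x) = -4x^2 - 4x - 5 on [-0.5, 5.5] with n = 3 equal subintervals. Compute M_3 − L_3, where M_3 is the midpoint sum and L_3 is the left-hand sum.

-120

M_3 = -304.
L_3 = -184.
M_3 − L_3 = -120.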